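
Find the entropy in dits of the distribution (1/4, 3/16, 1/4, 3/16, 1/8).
0.6865 dits

Shannon entropy is H(X) = -Σ p(x) log p(x).

For P = (1/4, 3/16, 1/4, 3/16, 1/8):
H = -1/4 × log_10(1/4) -3/16 × log_10(3/16) -1/4 × log_10(1/4) -3/16 × log_10(3/16) -1/8 × log_10(1/8)
H = 0.6865 dits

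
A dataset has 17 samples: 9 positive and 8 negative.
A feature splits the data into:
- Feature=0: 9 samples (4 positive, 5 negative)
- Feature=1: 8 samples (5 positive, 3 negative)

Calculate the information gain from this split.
0.0237 bits

Information Gain = H(Y) - H(Y|Feature)

Before split:
P(positive) = 9/17 = 0.5294
H(Y) = 0.9975 bits

After split:
Feature=0: H = 0.9911 bits (weight = 9/17)
Feature=1: H = 0.9544 bits (weight = 8/17)
H(Y|Feature) = (9/17)×0.9911 + (8/17)×0.9544 = 0.9738 bits

Information Gain = 0.9975 - 0.9738 = 0.0237 bits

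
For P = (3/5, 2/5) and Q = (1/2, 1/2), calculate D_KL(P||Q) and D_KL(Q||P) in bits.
D_KL(P||Q) = 0.0290, D_KL(Q||P) = 0.0294

KL divergence is not symmetric: D_KL(P||Q) ≠ D_KL(Q||P) in general.

D_KL(P||Q) = 0.0290 bits
D_KL(Q||P) = 0.0294 bits

No, they are not equal!

This asymmetry is why KL divergence is not a true distance metric.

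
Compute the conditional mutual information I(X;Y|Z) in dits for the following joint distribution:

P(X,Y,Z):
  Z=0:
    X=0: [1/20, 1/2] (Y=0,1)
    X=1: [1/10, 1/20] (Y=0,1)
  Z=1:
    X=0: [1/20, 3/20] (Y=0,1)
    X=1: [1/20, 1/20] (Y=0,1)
0.0477 dits

Conditional mutual information: I(X;Y|Z) = H(X|Z) + H(Y|Z) - H(X,Y|Z)

H(Z) = 0.2653
H(X,Z) = 0.5062 → H(X|Z) = 0.2409
H(Y,Z) = 0.5062 → H(Y|Z) = 0.2409
H(X,Y,Z) = 0.6994 → H(X,Y|Z) = 0.4341

I(X;Y|Z) = 0.2409 + 0.2409 - 0.4341 = 0.0477 dits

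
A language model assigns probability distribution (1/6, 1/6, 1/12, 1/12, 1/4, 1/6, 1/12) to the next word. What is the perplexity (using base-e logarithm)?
6.4474

Perplexity is e^H (or exp(H) for natural log).

First, H = -Σ p log p = 1.8637 nats
Perplexity = e^1.8637 = 6.4474

Interpretation: The model's uncertainty is equivalent to choosing uniformly among 6.4 options.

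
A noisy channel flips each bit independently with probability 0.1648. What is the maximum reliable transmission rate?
0.3543 bits

For a binary symmetric channel (BSC) with error probability p:
Capacity C = 1 - H(p) bits per symbol

where H(p) = -p log₂(p) - (1-p) log₂(1-p) is the binary entropy function.

H(0.1648) = 0.6457 bits
C = 1 - 0.6457 = 0.3543 bits per symbol

This means we can reliably transmit up to 0.3543 bits of information per channel use.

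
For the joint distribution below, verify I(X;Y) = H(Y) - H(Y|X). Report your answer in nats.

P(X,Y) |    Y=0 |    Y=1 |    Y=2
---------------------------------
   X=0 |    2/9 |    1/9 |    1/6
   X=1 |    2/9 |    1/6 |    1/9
I(X;Y) = 0.0112 nats

Mutual information has multiple equivalent forms:
- I(X;Y) = H(X) - H(X|Y)
- I(X;Y) = H(Y) - H(Y|X)
- I(X;Y) = H(X) + H(Y) - H(X,Y)

Computing all quantities:
H(X) = 0.6931, H(Y) = 1.0720, H(X,Y) = 1.7540
H(X|Y) = 0.6820, H(Y|X) = 1.0609

Verification:
H(X) - H(X|Y) = 0.6931 - 0.6820 = 0.0112
H(Y) - H(Y|X) = 1.0720 - 1.0609 = 0.0112
H(X) + H(Y) - H(X,Y) = 0.6931 + 1.0720 - 1.7540 = 0.0112

All forms give I(X;Y) = 0.0112 nats. ✓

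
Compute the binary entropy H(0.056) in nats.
0.2158 nats

The binary entropy function is:
H(p) = -p log(p) - (1-p) log(1-p)

H(0.056) = -0.056 × log_e(0.056) - 0.944 × log_e(0.944)
H(0.056) = 0.2158 nats

Note: Binary entropy is maximized at p=0.5 (H=1 bit) and minimized at p=0 or p=1 (H=0).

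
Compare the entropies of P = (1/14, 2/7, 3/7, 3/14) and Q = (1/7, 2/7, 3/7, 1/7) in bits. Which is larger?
Q

Computing entropies in bits:
H(P) = 1.7885
H(Q) = 1.8424

Distribution Q has higher entropy.

Intuition: The distribution closer to uniform (more spread out) has higher entropy.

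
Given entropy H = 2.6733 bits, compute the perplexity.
6.3789

Perplexity is 2^H (or exp(H) for natural log).

H = 2.6733 bits
Perplexity = 2^2.6733 = 6.3789

Interpretation: The model's uncertainty is equivalent to choosing uniformly among 6.4 options.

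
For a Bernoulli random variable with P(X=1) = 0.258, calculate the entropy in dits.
0.2480 dits

The binary entropy function is:
H(p) = -p log(p) - (1-p) log(1-p)

H(0.258) = -0.258 × log_10(0.258) - 0.742 × log_10(0.742)
H(0.258) = 0.2480 dits

Note: Binary entropy is maximized at p=0.5 (H=1 bit) and minimized at p=0 or p=1 (H=0).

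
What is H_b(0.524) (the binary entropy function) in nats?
0.6920 nats

The binary entropy function is:
H(p) = -p log(p) - (1-p) log(1-p)

H(0.524) = -0.524 × log_e(0.524) - 0.476 × log_e(0.476)
H(0.524) = 0.6920 nats

Note: Binary entropy is maximized at p=0.5 (H=1 bit) and minimized at p=0 or p=1 (H=0).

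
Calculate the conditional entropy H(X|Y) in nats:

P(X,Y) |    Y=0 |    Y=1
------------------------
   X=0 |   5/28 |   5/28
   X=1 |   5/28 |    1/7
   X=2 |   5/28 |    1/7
1.0959 nats

Using the chain rule: H(X|Y) = H(X,Y) - H(Y)

First, compute H(X,Y) = 1.7865 nats

Marginal P(Y) = (15/28, 13/28)
H(Y) = 0.6906 nats

H(X|Y) = H(X,Y) - H(Y) = 1.7865 - 0.6906 = 1.0959 nats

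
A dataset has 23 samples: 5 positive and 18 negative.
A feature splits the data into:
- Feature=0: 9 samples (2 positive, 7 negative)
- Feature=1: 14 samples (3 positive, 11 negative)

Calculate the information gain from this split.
0.0001 bits

Information Gain = H(Y) - H(Y|Feature)

Before split:
P(positive) = 5/23 = 0.2174
H(Y) = 0.7554 bits

After split:
Feature=0: H = 0.7642 bits (weight = 9/23)
Feature=1: H = 0.7496 bits (weight = 14/23)
H(Y|Feature) = (9/23)×0.7642 + (14/23)×0.7496 = 0.7553 bits

Information Gain = 0.7554 - 0.7553 = 0.0001 bits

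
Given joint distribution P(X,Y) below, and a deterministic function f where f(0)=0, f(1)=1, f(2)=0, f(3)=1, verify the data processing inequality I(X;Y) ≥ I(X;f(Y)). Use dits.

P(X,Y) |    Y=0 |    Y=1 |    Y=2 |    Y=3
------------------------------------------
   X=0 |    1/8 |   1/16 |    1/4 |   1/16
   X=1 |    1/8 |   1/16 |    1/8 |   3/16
I(X;Y) = 0.0234, I(X;f(Y)) = 0.0147, inequality holds: 0.0234 ≥ 0.0147

Data Processing Inequality: For any Markov chain X → Y → Z, we have I(X;Y) ≥ I(X;Z).

Here Z = f(Y) is a deterministic function of Y, forming X → Y → Z.

Original I(X;Y) = 0.0234 dits

After applying f:
P(X,Z) where Z=f(Y):
- P(X,Z=0) = P(X,Y=0) + P(X,Y=2)
- P(X,Z=1) = P(X,Y=1) + P(X,Y=3)

I(X;Z) = I(X;f(Y)) = 0.0147 dits

Verification: 0.0234 ≥ 0.0147 ✓

Information cannot be created by processing; the function f can only lose information about X.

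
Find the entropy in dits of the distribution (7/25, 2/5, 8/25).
0.4723 dits

Shannon entropy is H(X) = -Σ p(x) log p(x).

For P = (7/25, 2/5, 8/25):
H = -7/25 × log_10(7/25) -2/5 × log_10(2/5) -8/25 × log_10(8/25)
H = 0.4723 dits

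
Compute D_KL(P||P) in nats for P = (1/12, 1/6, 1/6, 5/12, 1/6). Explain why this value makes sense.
0.0000 nats

KL divergence satisfies the Gibbs inequality: D_KL(P||Q) ≥ 0 for all distributions P, Q.

D_KL(P||Q) = Σ p(x) log(p(x)/q(x))
Each term is p(x) × log_e(p(x)/p(x)) = p(x) × log_e(1) = 0, so the sum is 0.
D_KL(P||Q) = 0.0000 nats

When P = Q, the KL divergence is exactly 0, as there is no 'divergence' between identical distributions.

This non-negativity is a fundamental property: relative entropy cannot be negative because it measures how different Q is from P.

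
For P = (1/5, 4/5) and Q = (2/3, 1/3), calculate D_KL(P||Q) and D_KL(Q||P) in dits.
D_KL(P||Q) = 0.1996, D_KL(Q||P) = 0.2218

KL divergence is not symmetric: D_KL(P||Q) ≠ D_KL(Q||P) in general.

D_KL(P||Q) = 0.1996 dits
D_KL(Q||P) = 0.2218 dits

No, they are not equal!

This asymmetry is why KL divergence is not a true distance metric.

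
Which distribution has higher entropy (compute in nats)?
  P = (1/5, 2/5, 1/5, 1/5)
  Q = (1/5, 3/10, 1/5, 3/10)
Q

Computing entropies in nats:
H(P) = 1.3322
H(Q) = 1.3662

Distribution Q has higher entropy.

Intuition: The distribution closer to uniform (more spread out) has higher entropy.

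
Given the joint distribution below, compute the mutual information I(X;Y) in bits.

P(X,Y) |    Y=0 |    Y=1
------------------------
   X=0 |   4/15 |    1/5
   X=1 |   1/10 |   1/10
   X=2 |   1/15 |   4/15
0.0867 bits

Mutual information: I(X;Y) = H(X) + H(Y) - H(X,Y)

Marginals:
P(X) = (7/15, 1/5, 1/3), H(X) = 1.5058 bits
P(Y) = (13/30, 17/30), H(Y) = 0.9871 bits

Joint entropy: H(X,Y) = 2.4062 bits

I(X;Y) = 1.5058 + 0.9871 - 2.4062 = 0.0867 bits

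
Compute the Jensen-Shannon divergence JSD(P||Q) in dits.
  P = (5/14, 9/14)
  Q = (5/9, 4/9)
0.0087 dits

Jensen-Shannon divergence is:
JSD(P||Q) = 0.5 × D_KL(P||M) + 0.5 × D_KL(Q||M)
where M = 0.5 × (P + Q) is the mixture distribution.

M = 0.5 × (5/14, 9/14) + 0.5 × (5/9, 4/9) = (0.456349, 0.543651)

D_KL(P||M) = 0.0088 dits
D_KL(Q||M) = 0.0086 dits

JSD(P||Q) = 0.5 × 0.0088 + 0.5 × 0.0086 = 0.0087 dits

Unlike KL divergence, JSD is symmetric and bounded: 0 ≤ JSD ≤ log(2).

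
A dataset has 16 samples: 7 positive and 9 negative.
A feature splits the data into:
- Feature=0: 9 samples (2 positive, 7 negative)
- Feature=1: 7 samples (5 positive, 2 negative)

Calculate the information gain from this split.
0.1812 bits

Information Gain = H(Y) - H(Y|Feature)

Before split:
P(positive) = 7/16 = 0.4375
H(Y) = 0.9887 bits

After split:
Feature=0: H = 0.7642 bits (weight = 9/16)
Feature=1: H = 0.8631 bits (weight = 7/16)
H(Y|Feature) = (9/16)×0.7642 + (7/16)×0.8631 = 0.8075 bits

Information Gain = 0.9887 - 0.8075 = 0.1812 bits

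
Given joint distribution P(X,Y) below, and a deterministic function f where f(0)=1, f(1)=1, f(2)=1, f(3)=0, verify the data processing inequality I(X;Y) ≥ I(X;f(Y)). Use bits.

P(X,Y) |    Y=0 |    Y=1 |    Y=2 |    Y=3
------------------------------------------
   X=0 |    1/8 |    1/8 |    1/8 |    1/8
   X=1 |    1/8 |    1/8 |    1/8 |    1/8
I(X;Y) = 0.0000, I(X;f(Y)) = 0.0000, inequality holds: 0.0000 ≥ 0.0000

Data Processing Inequality: For any Markov chain X → Y → Z, we have I(X;Y) ≥ I(X;Z).

Here Z = f(Y) is a deterministic function of Y, forming X → Y → Z.

Original I(X;Y) = 0.0000 bits

After applying f:
P(X,Z) where Z=f(Y):
- P(X,Z=0) = P(X,Y=3)
- P(X,Z=1) = P(X,Y=0) + P(X,Y=1) + P(X,Y=2)

I(X;Z) = I(X;f(Y)) = 0.0000 bits

Verification: 0.0000 ≥ 0.0000 ✓

Information cannot be created by processing; the function f can only lose information about X.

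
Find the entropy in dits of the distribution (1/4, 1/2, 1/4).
0.4515 dits

Shannon entropy is H(X) = -Σ p(x) log p(x).

For P = (1/4, 1/2, 1/4):
H = -1/4 × log_10(1/4) -1/2 × log_10(1/2) -1/4 × log_10(1/4)
H = 0.4515 dits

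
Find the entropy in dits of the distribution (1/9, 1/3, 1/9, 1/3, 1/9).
0.6362 dits

Shannon entropy is H(X) = -Σ p(x) log p(x).

For P = (1/9, 1/3, 1/9, 1/3, 1/9):
H = -1/9 × log_10(1/9) -1/3 × log_10(1/3) -1/9 × log_10(1/9) -1/3 × log_10(1/3) -1/9 × log_10(1/9)
H = 0.6362 dits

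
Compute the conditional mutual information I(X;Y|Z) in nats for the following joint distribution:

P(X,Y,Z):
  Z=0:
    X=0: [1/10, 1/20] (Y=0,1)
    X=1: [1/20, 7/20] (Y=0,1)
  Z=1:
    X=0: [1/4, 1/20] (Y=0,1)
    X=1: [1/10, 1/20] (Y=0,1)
0.0838 nats

Conditional mutual information: I(X;Y|Z) = H(X|Z) + H(Y|Z) - H(X,Y|Z)

H(Z) = 0.6881
H(X,Z) = 1.2968 → H(X|Z) = 0.6087
H(Y,Z) = 1.2488 → H(Y|Z) = 0.5606
H(X,Y,Z) = 1.7737 → H(X,Y|Z) = 1.0855

I(X;Y|Z) = 0.6087 + 0.5606 - 1.0855 = 0.0838 nats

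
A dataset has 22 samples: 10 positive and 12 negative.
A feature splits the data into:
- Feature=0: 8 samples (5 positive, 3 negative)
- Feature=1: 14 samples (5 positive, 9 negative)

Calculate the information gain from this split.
0.0486 bits

Information Gain = H(Y) - H(Y|Feature)

Before split:
P(positive) = 10/22 = 0.4545
H(Y) = 0.9940 bits

After split:
Feature=0: H = 0.9544 bits (weight = 8/22)
Feature=1: H = 0.9403 bits (weight = 14/22)
H(Y|Feature) = (8/22)×0.9544 + (14/22)×0.9403 = 0.9454 bits

Information Gain = 0.9940 - 0.9454 = 0.0486 bits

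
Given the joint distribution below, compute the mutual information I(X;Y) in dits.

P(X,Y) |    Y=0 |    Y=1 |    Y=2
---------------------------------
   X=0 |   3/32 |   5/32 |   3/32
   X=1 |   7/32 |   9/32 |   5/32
0.0009 dits

Mutual information: I(X;Y) = H(X) + H(Y) - H(X,Y)

Marginals:
P(X) = (11/32, 21/32), H(X) = 0.2795 dits
P(Y) = (5/16, 7/16, 1/4), H(Y) = 0.4654 dits

Joint entropy: H(X,Y) = 0.7440 dits

I(X;Y) = 0.2795 + 0.4654 - 0.7440 = 0.0009 dits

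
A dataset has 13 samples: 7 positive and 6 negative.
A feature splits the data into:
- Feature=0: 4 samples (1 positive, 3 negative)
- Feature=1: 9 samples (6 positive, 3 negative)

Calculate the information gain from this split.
0.1104 bits

Information Gain = H(Y) - H(Y|Feature)

Before split:
P(positive) = 7/13 = 0.5385
H(Y) = 0.9957 bits

After split:
Feature=0: H = 0.8113 bits (weight = 4/13)
Feature=1: H = 0.9183 bits (weight = 9/13)
H(Y|Feature) = (4/13)×0.8113 + (9/13)×0.9183 = 0.8854 bits

Information Gain = 0.9957 - 0.8854 = 0.1104 bits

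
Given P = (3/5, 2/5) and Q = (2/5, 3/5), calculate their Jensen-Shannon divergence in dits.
0.0087 dits

Jensen-Shannon divergence is:
JSD(P||Q) = 0.5 × D_KL(P||M) + 0.5 × D_KL(Q||M)
where M = 0.5 × (P + Q) is the mixture distribution.

M = 0.5 × (3/5, 2/5) + 0.5 × (2/5, 3/5) = (1/2, 1/2)

D_KL(P||M) = 0.0087 dits
D_KL(Q||M) = 0.0087 dits

JSD(P||Q) = 0.5 × 0.0087 + 0.5 × 0.0087 = 0.0087 dits

Unlike KL divergence, JSD is symmetric and bounded: 0 ≤ JSD ≤ log(2).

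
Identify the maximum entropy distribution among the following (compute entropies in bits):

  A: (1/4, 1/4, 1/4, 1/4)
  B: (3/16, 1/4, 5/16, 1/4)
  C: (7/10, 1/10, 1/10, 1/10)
A

For a discrete distribution over n outcomes, entropy is maximized by the uniform distribution.

Computing entropies:
H(A) = 2.0000 bits
H(B) = 1.9772 bits
H(C) = 1.3568 bits

The uniform distribution (where all probabilities equal 1/4) achieves the maximum entropy of log_2(4) = 2.0000 bits.

Distribution A has the highest entropy.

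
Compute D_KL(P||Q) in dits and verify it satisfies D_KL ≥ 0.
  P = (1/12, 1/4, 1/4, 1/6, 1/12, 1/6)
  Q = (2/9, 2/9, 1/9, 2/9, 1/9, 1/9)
0.0635 dits

KL divergence satisfies the Gibbs inequality: D_KL(P||Q) ≥ 0 for all distributions P, Q.

D_KL(P||Q) = Σ p(x) log(p(x)/q(x))
Term by term:
  x=0: 1/12 × log_10[(1/12)/(2/9)] = -0.0355
  x=1: 1/4 × log_10[(1/4)/(2/9)] = 0.0128
  x=2: 1/4 × log_10[(1/4)/(1/9)] = 0.0880
  x=3: 1/6 × log_10[(1/6)/(2/9)] = -0.0208
  x=4: 1/12 × log_10[(1/12)/(1/9)] = -0.0104
  x=5: 1/6 × log_10[(1/6)/(1/9)] = 0.0293
D_KL(P||Q) = 0.0635 dits

D_KL(P||Q) = 0.0635 ≥ 0 ✓

This non-negativity is a fundamental property: relative entropy cannot be negative because it measures how different Q is from P.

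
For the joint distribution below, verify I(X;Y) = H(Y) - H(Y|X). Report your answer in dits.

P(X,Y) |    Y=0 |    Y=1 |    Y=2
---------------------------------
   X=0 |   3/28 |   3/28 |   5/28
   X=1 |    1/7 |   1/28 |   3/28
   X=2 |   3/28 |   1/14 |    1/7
I(X;Y) = 0.0097 dits

Mutual information has multiple equivalent forms:
- I(X;Y) = H(X) - H(X|Y)
- I(X;Y) = H(Y) - H(Y|X)
- I(X;Y) = H(X) + H(Y) - H(X,Y)

Computing all quantities:
H(X) = 0.4733, H(Y) = 0.4608, H(X,Y) = 0.9243
H(X|Y) = 0.4636, H(Y|X) = 0.4510

Verification:
H(X) - H(X|Y) = 0.4733 - 0.4636 = 0.0097
H(Y) - H(Y|X) = 0.4608 - 0.4510 = 0.0097
H(X) + H(Y) - H(X,Y) = 0.4733 + 0.4608 - 0.9243 = 0.0097

All forms give I(X;Y) = 0.0097 dits. ✓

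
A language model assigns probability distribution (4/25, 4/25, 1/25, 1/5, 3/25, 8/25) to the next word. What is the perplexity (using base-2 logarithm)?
5.2389

Perplexity is 2^H (or exp(H) for natural log).

First, H = -Σ p log p = 2.3893 bits
Perplexity = 2^2.3893 = 5.2389

Interpretation: The model's uncertainty is equivalent to choosing uniformly among 5.2 options.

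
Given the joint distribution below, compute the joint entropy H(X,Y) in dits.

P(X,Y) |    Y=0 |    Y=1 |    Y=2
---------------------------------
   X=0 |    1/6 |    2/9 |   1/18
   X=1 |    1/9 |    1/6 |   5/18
0.7348 dits

Joint entropy is H(X,Y) = -Σ_{x,y} p(x,y) log p(x,y).

Summing over all non-zero entries:
H(X,Y) = -[1/6·log_10(1/6) + 2/9·log_10(2/9) + 1/18·log_10(1/18) + 1/9·log_10(1/9) + 1/6·log_10(1/6) + 5/18·log_10(5/18)]
H(X,Y) = 0.7348 dits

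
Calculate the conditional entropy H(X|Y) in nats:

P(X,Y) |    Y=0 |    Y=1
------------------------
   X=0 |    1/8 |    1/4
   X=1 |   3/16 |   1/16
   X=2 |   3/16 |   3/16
1.0283 nats

Using the chain rule: H(X|Y) = H(X,Y) - H(Y)

First, compute H(X,Y) = 1.7214 nats

Marginal P(Y) = (1/2, 1/2)
H(Y) = 0.6931 nats

H(X|Y) = H(X,Y) - H(Y) = 1.7214 - 0.6931 = 1.0283 nats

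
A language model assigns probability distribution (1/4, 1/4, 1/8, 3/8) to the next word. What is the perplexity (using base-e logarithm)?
3.7467

Perplexity is e^H (or exp(H) for natural log).

First, H = -Σ p log p = 1.3209 nats
Perplexity = e^1.3209 = 3.7467

Interpretation: The model's uncertainty is equivalent to choosing uniformly among 3.7 options.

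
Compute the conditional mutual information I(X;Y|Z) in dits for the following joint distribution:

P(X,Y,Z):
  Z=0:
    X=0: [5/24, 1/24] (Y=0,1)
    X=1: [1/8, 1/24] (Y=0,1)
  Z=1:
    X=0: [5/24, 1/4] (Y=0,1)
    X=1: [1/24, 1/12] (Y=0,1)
0.0022 dits

Conditional mutual information: I(X;Y|Z) = H(X|Z) + H(Y|Z) - H(X,Y|Z)

H(Z) = 0.2950
H(X,Z) = 0.5484 → H(X|Z) = 0.2534
H(Y,Z) = 0.5585 → H(Y|Z) = 0.2636
H(X,Y,Z) = 0.8097 → H(X,Y|Z) = 0.5147

I(X;Y|Z) = 0.2534 + 0.2636 - 0.5147 = 0.0022 dits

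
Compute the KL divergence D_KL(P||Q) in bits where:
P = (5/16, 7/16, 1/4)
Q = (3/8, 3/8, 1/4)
0.0151 bits

KL divergence: D_KL(P||Q) = Σ p(x) log(p(x)/q(x))

Computing term by term:
  x=0: 5/16 × log_2[(5/16)/(3/8)] = 5/16 × -0.2630 = -0.0822
  x=1: 7/16 × log_2[(7/16)/(3/8)] = 7/16 × 0.2224 = 0.0973
  x=2: 1/4 × log_2[(1/4)/(1/4)] = 1/4 × 0.0000 = 0.0000

D_KL(P||Q) = 0.0151 bits

Note: KL divergence is always non-negative and equals 0 iff P = Q.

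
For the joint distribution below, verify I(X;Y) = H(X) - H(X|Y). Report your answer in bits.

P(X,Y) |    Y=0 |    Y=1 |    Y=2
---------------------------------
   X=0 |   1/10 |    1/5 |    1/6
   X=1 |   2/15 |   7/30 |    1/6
I(X;Y) = 0.0021 bits

Mutual information has multiple equivalent forms:
- I(X;Y) = H(X) - H(X|Y)
- I(X;Y) = H(Y) - H(Y|X)
- I(X;Y) = H(X) + H(Y) - H(X,Y)

Computing all quantities:
H(X) = 0.9968, H(Y) = 1.5410, H(X,Y) = 2.5357
H(X|Y) = 0.9947, H(Y|X) = 1.5389

Verification:
H(X) - H(X|Y) = 0.9968 - 0.9947 = 0.0021
H(Y) - H(Y|X) = 1.5410 - 1.5389 = 0.0021
H(X) + H(Y) - H(X,Y) = 0.9968 + 1.5410 - 2.5357 = 0.0021

All forms give I(X;Y) = 0.0021 bits. ✓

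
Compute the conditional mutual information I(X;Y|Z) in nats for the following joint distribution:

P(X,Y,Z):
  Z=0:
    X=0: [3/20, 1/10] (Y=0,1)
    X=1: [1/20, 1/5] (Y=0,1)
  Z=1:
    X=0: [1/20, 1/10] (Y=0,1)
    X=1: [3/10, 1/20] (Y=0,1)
0.1096 nats

Conditional mutual information: I(X;Y|Z) = H(X|Z) + H(Y|Z) - H(X,Y|Z)

H(Z) = 0.6931
H(X,Z) = 1.3452 → H(X|Z) = 0.6520
H(Y,Z) = 1.3351 → H(Y|Z) = 0.6419
H(X,Y,Z) = 1.8775 → H(X,Y|Z) = 1.1844

I(X;Y|Z) = 0.6520 + 0.6419 - 1.1844 = 0.1096 nats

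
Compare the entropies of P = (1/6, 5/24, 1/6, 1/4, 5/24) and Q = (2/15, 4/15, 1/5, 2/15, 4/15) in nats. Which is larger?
P

Computing entropies in nats:
H(P) = 1.5974
H(Q) = 1.5641

Distribution P has higher entropy.

Intuition: The distribution closer to uniform (more spread out) has higher entropy.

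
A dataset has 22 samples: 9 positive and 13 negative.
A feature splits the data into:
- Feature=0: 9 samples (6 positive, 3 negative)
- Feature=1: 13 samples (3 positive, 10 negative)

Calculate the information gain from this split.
0.1398 bits

Information Gain = H(Y) - H(Y|Feature)

Before split:
P(positive) = 9/22 = 0.4091
H(Y) = 0.9760 bits

After split:
Feature=0: H = 0.9183 bits (weight = 9/22)
Feature=1: H = 0.7793 bits (weight = 13/22)
H(Y|Feature) = (9/22)×0.9183 + (13/22)×0.7793 = 0.8362 bits

Information Gain = 0.9760 - 0.8362 = 0.1398 bits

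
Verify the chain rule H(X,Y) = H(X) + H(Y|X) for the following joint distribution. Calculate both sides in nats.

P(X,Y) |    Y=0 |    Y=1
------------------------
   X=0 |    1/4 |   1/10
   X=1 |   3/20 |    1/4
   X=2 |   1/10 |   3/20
H(X,Y) = 1.7228, H(X) = 1.0805, H(Y|X) = 0.6423 (all in nats)

Chain rule: H(X,Y) = H(X) + H(Y|X)

Left side — joint entropy directly:
H(X,Y) = -Σ p(x,y) log p(x,y) = 1.7228 nats

Right side — compute H(Y|X) from the conditional distributions:
P(X) = (7/20, 2/5, 1/4), so H(X) = 1.0805 nats
H(Y|X) = Σ_x P(X=x) · H(Y|X=x):
  P(Y|X=0) = (5/7, 2/7), H(Y|X=0) = 0.5983, weight P(X=0) = 7/20
  P(Y|X=1) = (3/8, 5/8), H(Y|X=1) = 0.6616, weight P(X=1) = 2/5
  P(Y|X=2) = (2/5, 3/5), H(Y|X=2) = 0.6730, weight P(X=2) = 1/4
H(Y|X) = 0.6423 nats

H(X) + H(Y|X) = 1.0805 + 0.6423 = 1.7228 nats

Both sides equal 1.7228 nats. ✓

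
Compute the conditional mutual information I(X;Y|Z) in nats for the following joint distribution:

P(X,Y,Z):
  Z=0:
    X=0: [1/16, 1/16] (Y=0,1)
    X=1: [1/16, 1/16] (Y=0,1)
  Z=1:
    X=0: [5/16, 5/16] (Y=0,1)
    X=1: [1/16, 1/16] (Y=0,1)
0.0000 nats

Conditional mutual information: I(X;Y|Z) = H(X|Z) + H(Y|Z) - H(X,Y|Z)

H(Z) = 0.5623
H(X,Z) = 1.0735 → H(X|Z) = 0.5112
H(Y,Z) = 1.2555 → H(Y|Z) = 0.6931
H(X,Y,Z) = 1.7667 → H(X,Y|Z) = 1.2044

I(X;Y|Z) = 0.5112 + 0.6931 - 1.2044 = 0.0000 nats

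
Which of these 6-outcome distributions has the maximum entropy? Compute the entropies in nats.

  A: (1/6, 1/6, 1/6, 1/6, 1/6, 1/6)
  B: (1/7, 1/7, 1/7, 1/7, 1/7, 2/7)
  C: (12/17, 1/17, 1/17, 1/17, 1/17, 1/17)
A

For a discrete distribution over n outcomes, entropy is maximized by the uniform distribution.

Computing entropies:
H(A) = 1.7918 nats
H(B) = 1.7479 nats
H(C) = 1.0792 nats

The uniform distribution (where all probabilities equal 1/6) achieves the maximum entropy of log_e(6) = 1.7918 nats.

Distribution A has the highest entropy.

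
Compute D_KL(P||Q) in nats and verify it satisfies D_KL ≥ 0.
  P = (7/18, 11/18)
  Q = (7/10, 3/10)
0.2062 nats

KL divergence satisfies the Gibbs inequality: D_KL(P||Q) ≥ 0 for all distributions P, Q.

D_KL(P||Q) = Σ p(x) log(p(x)/q(x))
Term by term:
  x=0: 7/18 × log_e[(7/18)/(7/10)] = -0.2286
  x=1: 11/18 × log_e[(11/18)/(3/10)] = 0.4348
D_KL(P||Q) = 0.2062 nats

D_KL(P||Q) = 0.2062 ≥ 0 ✓

This non-negativity is a fundamental property: relative entropy cannot be negative because it measures how different Q is from P.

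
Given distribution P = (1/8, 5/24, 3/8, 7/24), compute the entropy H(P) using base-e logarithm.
1.3139 nats

Shannon entropy is H(X) = -Σ p(x) log p(x).

For P = (1/8, 5/24, 3/8, 7/24):
H = -1/8 × log_e(1/8) -5/24 × log_e(5/24) -3/8 × log_e(3/8) -7/24 × log_e(7/24)
H = 1.3139 nats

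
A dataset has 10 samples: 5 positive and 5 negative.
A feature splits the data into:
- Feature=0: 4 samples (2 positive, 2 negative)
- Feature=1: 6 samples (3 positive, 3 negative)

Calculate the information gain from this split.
0.0000 bits

Information Gain = H(Y) - H(Y|Feature)

Before split:
P(positive) = 5/10 = 0.5000
H(Y) = 1.0000 bits

After split:
Feature=0: H = 1.0000 bits (weight = 4/10)
Feature=1: H = 1.0000 bits (weight = 6/10)
H(Y|Feature) = (4/10)×1.0000 + (6/10)×1.0000 = 1.0000 bits

Information Gain = 1.0000 - 1.0000 = 0.0000 bits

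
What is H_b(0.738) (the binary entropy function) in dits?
0.2498 dits

The binary entropy function is:
H(p) = -p log(p) - (1-p) log(1-p)

H(0.738) = -0.738 × log_10(0.738) - 0.262 × log_10(0.262)
H(0.738) = 0.2498 dits

Note: Binary entropy is maximized at p=0.5 (H=1 bit) and minimized at p=0 or p=1 (H=0).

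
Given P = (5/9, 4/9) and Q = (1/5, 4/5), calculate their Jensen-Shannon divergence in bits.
0.1000 bits

Jensen-Shannon divergence is:
JSD(P||Q) = 0.5 × D_KL(P||M) + 0.5 × D_KL(Q||M)
where M = 0.5 × (P + Q) is the mixture distribution.

M = 0.5 × (5/9, 4/9) + 0.5 × (1/5, 4/5) = (0.377778, 0.622222)

D_KL(P||M) = 0.0934 bits
D_KL(Q||M) = 0.1065 bits

JSD(P||Q) = 0.5 × 0.0934 + 0.5 × 0.1065 = 0.1000 bits

Unlike KL divergence, JSD is symmetric and bounded: 0 ≤ JSD ≤ log(2).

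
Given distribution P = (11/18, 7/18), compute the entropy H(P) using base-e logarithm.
0.6682 nats

Shannon entropy is H(X) = -Σ p(x) log p(x).

For P = (11/18, 7/18):
H = -11/18 × log_e(11/18) -7/18 × log_e(7/18)
H = 0.6682 nats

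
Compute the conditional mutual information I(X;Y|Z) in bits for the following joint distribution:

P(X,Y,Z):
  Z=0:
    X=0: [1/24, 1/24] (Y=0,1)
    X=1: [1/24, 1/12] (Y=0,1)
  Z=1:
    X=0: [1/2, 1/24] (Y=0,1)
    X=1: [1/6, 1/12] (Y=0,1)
0.0608 bits

Conditional mutual information: I(X;Y|Z) = H(X|Z) + H(Y|Z) - H(X,Y|Z)

H(Z) = 0.7383
H(X,Z) = 1.6529 → H(X|Z) = 0.9146
H(Y,Z) = 1.4387 → H(Y|Z) = 0.7004
H(X,Y,Z) = 2.2925 → H(X,Y|Z) = 1.5542

I(X;Y|Z) = 0.9146 + 0.7004 - 1.5542 = 0.0608 bits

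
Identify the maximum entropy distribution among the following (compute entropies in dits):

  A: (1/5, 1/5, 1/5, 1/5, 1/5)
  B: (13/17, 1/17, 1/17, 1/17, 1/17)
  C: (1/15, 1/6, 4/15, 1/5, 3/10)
A

For a discrete distribution over n outcomes, entropy is maximized by the uniform distribution.

Computing entropies:
H(A) = 0.6990 dits
H(B) = 0.3786 dits
H(C) = 0.6578 dits

The uniform distribution (where all probabilities equal 1/5) achieves the maximum entropy of log_10(5) = 0.6990 dits.

Distribution A has the highest entropy.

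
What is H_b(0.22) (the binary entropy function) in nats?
0.5269 nats

The binary entropy function is:
H(p) = -p log(p) - (1-p) log(1-p)

H(0.22) = -0.22 × log_e(0.22) - 0.78 × log_e(0.78)
H(0.22) = 0.5269 nats

Note: Binary entropy is maximized at p=0.5 (H=1 bit) and minimized at p=0 or p=1 (H=0).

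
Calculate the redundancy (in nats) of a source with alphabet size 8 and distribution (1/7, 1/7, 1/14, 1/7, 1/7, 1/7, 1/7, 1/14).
0.0345 nats

Redundancy measures how far a source is from maximum entropy:
R = H_max - H(X)

Maximum entropy for 8 symbols: H_max = log_e(8) = 2.0794 nats
Actual entropy: H(X) = 2.0449 nats
Redundancy: R = 2.0794 - 2.0449 = 0.0345 nats

This redundancy represents potential for compression: the source could be compressed by 0.0345 nats per symbol.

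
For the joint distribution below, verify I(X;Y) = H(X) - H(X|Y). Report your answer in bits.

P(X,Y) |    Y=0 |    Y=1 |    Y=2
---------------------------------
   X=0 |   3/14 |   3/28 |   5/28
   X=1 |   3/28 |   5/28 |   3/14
I(X;Y) = 0.0416 bits

Mutual information has multiple equivalent forms:
- I(X;Y) = H(X) - H(X|Y)
- I(X;Y) = H(Y) - H(Y|X)
- I(X;Y) = H(X) + H(Y) - H(X,Y)

Computing all quantities:
H(X) = 1.0000, H(Y) = 1.5722, H(X,Y) = 2.5306
H(X|Y) = 0.9584, H(Y|X) = 1.5306

Verification:
H(X) - H(X|Y) = 1.0000 - 0.9584 = 0.0416
H(Y) - H(Y|X) = 1.5722 - 1.5306 = 0.0416
H(X) + H(Y) - H(X,Y) = 1.0000 + 1.5722 - 2.5306 = 0.0416

All forms give I(X;Y) = 0.0416 bits. ✓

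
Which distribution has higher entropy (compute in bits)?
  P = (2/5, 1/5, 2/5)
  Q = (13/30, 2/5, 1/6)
P

Computing entropies in bits:
H(P) = 1.5219
H(Q) = 1.4824

Distribution P has higher entropy.

Intuition: The distribution closer to uniform (more spread out) has higher entropy.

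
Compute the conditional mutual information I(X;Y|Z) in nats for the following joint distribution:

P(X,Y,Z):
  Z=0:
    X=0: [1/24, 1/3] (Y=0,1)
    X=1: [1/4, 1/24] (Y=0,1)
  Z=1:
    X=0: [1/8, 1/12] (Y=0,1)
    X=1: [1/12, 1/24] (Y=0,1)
0.2072 nats

Conditional mutual information: I(X;Y|Z) = H(X|Z) + H(Y|Z) - H(X,Y|Z)

H(Z) = 0.6365
H(X,Z) = 1.3139 → H(X|Z) = 0.6774
H(Y,Z) = 1.3139 → H(Y|Z) = 0.6774
H(X,Y,Z) = 1.7841 → H(X,Y|Z) = 1.1476

I(X;Y|Z) = 0.6774 + 0.6774 - 1.1476 = 0.2072 nats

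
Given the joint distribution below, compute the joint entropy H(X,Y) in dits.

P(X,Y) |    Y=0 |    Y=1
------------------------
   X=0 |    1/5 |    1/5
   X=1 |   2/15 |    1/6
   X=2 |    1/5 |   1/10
0.7657 dits

Joint entropy is H(X,Y) = -Σ_{x,y} p(x,y) log p(x,y).

Summing over all non-zero entries:
H(X,Y) = -[1/5·log_10(1/5) + 1/5·log_10(1/5) + 2/15·log_10(2/15) + 1/6·log_10(1/6) + 1/5·log_10(1/5) + 1/10·log_10(1/10)]
H(X,Y) = 0.7657 dits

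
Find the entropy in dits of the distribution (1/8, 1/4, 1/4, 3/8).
0.5737 dits

Shannon entropy is H(X) = -Σ p(x) log p(x).

For P = (1/8, 1/4, 1/4, 3/8):
H = -1/8 × log_10(1/8) -1/4 × log_10(1/4) -1/4 × log_10(1/4) -3/8 × log_10(3/8)
H = 0.5737 dits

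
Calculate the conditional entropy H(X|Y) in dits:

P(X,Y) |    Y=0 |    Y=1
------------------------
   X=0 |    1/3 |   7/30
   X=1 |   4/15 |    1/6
0.2970 dits

Using the chain rule: H(X|Y) = H(X,Y) - H(Y)

First, compute H(X,Y) = 0.5893 dits

Marginal P(Y) = (3/5, 2/5)
H(Y) = 0.2923 dits

H(X|Y) = H(X,Y) - H(Y) = 0.5893 - 0.2923 = 0.2970 dits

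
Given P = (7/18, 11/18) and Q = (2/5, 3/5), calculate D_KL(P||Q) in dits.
0.0001 dits

KL divergence: D_KL(P||Q) = Σ p(x) log(p(x)/q(x))

Computing term by term:
  x=0: 7/18 × log_10[(7/18)/(2/5)] = 7/18 × -0.0122 = -0.0048
  x=1: 11/18 × log_10[(11/18)/(3/5)] = 11/18 × 0.0080 = 0.0049

D_KL(P||Q) = 0.0001 dits

Note: KL divergence is always non-negative and equals 0 iff P = Q.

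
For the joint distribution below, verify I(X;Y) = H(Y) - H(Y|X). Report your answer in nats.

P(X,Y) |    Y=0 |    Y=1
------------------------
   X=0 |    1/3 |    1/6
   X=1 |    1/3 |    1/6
I(X;Y) = 0.0000 nats

Mutual information has multiple equivalent forms:
- I(X;Y) = H(X) - H(X|Y)
- I(X;Y) = H(Y) - H(Y|X)
- I(X;Y) = H(X) + H(Y) - H(X,Y)

Computing all quantities:
H(X) = 0.6931, H(Y) = 0.6365, H(X,Y) = 1.3297
H(X|Y) = 0.6931, H(Y|X) = 0.6365

Verification:
H(X) - H(X|Y) = 0.6931 - 0.6931 = 0.0000
H(Y) - H(Y|X) = 0.6365 - 0.6365 = 0.0000
H(X) + H(Y) - H(X,Y) = 0.6931 + 0.6365 - 1.3297 = 0.0000

All forms give I(X;Y) = 0.0000 nats. ✓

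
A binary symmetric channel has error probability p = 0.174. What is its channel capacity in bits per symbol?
0.3332 bits

For a binary symmetric channel (BSC) with error probability p:
Capacity C = 1 - H(p) bits per symbol

where H(p) = -p log₂(p) - (1-p) log₂(1-p) is the binary entropy function.

H(0.174) = 0.6668 bits
C = 1 - 0.6668 = 0.3332 bits per symbol

This means we can reliably transmit up to 0.3332 bits of information per channel use.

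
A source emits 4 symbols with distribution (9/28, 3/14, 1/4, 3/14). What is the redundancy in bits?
0.0212 bits

Redundancy measures how far a source is from maximum entropy:
R = H_max - H(X)

Maximum entropy for 4 symbols: H_max = log_2(4) = 2.0000 bits
Actual entropy: H(X) = 1.9788 bits
Redundancy: R = 2.0000 - 1.9788 = 0.0212 bits

This redundancy represents potential for compression: the source could be compressed by 0.0212 bits per symbol.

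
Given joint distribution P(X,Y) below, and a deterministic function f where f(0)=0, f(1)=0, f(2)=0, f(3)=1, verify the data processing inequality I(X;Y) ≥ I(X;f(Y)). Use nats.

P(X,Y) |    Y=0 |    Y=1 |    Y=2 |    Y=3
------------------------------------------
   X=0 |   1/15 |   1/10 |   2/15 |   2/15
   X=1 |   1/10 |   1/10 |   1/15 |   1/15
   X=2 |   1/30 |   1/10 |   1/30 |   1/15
I(X;Y) = 0.0360, I(X;f(Y)) = 0.0060, inequality holds: 0.0360 ≥ 0.0060

Data Processing Inequality: For any Markov chain X → Y → Z, we have I(X;Y) ≥ I(X;Z).

Here Z = f(Y) is a deterministic function of Y, forming X → Y → Z.

Original I(X;Y) = 0.0360 nats

After applying f:
P(X,Z) where Z=f(Y):
- P(X,Z=0) = P(X,Y=0) + P(X,Y=1) + P(X,Y=2)
- P(X,Z=1) = P(X,Y=3)

I(X;Z) = I(X;f(Y)) = 0.0060 nats

Verification: 0.0360 ≥ 0.0060 ✓

Information cannot be created by processing; the function f can only lose information about X.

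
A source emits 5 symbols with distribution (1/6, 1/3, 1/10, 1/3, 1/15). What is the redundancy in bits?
0.2418 bits

Redundancy measures how far a source is from maximum entropy:
R = H_max - H(X)

Maximum entropy for 5 symbols: H_max = log_2(5) = 2.3219 bits
Actual entropy: H(X) = 2.0801 bits
Redundancy: R = 2.3219 - 2.0801 = 0.2418 bits

This redundancy represents potential for compression: the source could be compressed by 0.2418 bits per symbol.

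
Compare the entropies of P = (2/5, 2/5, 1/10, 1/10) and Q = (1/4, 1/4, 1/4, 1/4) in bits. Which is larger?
Q

Computing entropies in bits:
H(P) = 1.7219
H(Q) = 2.0000

Distribution Q has higher entropy.

Intuition: The distribution closer to uniform (more spread out) has higher entropy.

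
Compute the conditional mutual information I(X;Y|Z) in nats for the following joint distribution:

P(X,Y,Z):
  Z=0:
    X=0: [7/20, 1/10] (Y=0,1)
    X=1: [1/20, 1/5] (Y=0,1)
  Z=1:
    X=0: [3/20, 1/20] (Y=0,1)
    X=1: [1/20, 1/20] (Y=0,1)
0.1237 nats

Conditional mutual information: I(X;Y|Z) = H(X|Z) + H(Y|Z) - H(X,Y|Z)

H(Z) = 0.6109
H(X,Z) = 1.2580 → H(X|Z) = 0.6472
H(Y,Z) = 1.2799 → H(Y|Z) = 0.6690
H(X,Y,Z) = 1.8033 → H(X,Y|Z) = 1.1924

I(X;Y|Z) = 0.6472 + 0.6690 - 1.1924 = 0.1237 nats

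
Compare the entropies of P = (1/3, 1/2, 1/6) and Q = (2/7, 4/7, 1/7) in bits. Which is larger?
P

Computing entropies in bits:
H(P) = 1.4591
H(Q) = 1.3788

Distribution P has higher entropy.

Intuition: The distribution closer to uniform (more spread out) has higher entropy.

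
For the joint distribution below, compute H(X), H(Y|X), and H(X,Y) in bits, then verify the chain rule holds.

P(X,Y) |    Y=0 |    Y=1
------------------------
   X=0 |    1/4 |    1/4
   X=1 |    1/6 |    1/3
H(X,Y) = 1.9591, H(X) = 1.0000, H(Y|X) = 0.9591 (all in bits)

Chain rule: H(X,Y) = H(X) + H(Y|X)

Left side — joint entropy directly:
H(X,Y) = -Σ p(x,y) log p(x,y) = 1.9591 bits

Right side — compute H(Y|X) from the conditional distributions:
P(X) = (1/2, 1/2), so H(X) = 1.0000 bits
H(Y|X) = Σ_x P(X=x) · H(Y|X=x):
  P(Y|X=0) = (1/2, 1/2), H(Y|X=0) = 1.0000, weight P(X=0) = 1/2
  P(Y|X=1) = (1/3, 2/3), H(Y|X=1) = 0.9183, weight P(X=1) = 1/2
H(Y|X) = 0.9591 bits

H(X) + H(Y|X) = 1.0000 + 0.9591 = 1.9591 bits

Both sides equal 1.9591 bits. ✓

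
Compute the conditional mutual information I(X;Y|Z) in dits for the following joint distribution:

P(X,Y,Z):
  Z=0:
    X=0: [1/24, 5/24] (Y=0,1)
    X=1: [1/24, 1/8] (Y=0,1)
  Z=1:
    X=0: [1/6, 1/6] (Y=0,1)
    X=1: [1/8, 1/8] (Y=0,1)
0.0009 dits

Conditional mutual information: I(X;Y|Z) = H(X|Z) + H(Y|Z) - H(X,Y|Z)

H(Z) = 0.2950
H(X,Z) = 0.5898 → H(X|Z) = 0.2948
H(Y,Z) = 0.5611 → H(Y|Z) = 0.2662
H(X,Y,Z) = 0.8550 → H(X,Y|Z) = 0.5600

I(X;Y|Z) = 0.2948 + 0.2662 - 0.5600 = 0.0009 dits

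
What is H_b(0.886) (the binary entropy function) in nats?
0.3548 nats

The binary entropy function is:
H(p) = -p log(p) - (1-p) log(1-p)

H(0.886) = -0.886 × log_e(0.886) - 0.114 × log_e(0.114)
H(0.886) = 0.3548 nats

Note: Binary entropy is maximized at p=0.5 (H=1 bit) and minimized at p=0 or p=1 (H=0).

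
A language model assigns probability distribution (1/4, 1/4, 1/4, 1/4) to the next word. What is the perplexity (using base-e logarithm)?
4.0000

Perplexity is e^H (or exp(H) for natural log).

First, H = -Σ p log p = 1.3863 nats
Perplexity = e^1.3863 = 4.0000

Interpretation: The model's uncertainty is equivalent to choosing uniformly among 4.0 options.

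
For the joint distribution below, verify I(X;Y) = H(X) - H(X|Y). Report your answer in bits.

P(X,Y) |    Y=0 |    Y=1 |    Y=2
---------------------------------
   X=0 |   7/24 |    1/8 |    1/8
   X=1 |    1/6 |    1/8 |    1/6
I(X;Y) = 0.0242 bits

Mutual information has multiple equivalent forms:
- I(X;Y) = H(X) - H(X|Y)
- I(X;Y) = H(Y) - H(Y|X)
- I(X;Y) = H(X) + H(Y) - H(X,Y)

Computing all quantities:
H(X) = 0.9950, H(Y) = 1.5343, H(X,Y) = 2.5051
H(X|Y) = 0.9708, H(Y|X) = 1.5101

Verification:
H(X) - H(X|Y) = 0.9950 - 0.9708 = 0.0242
H(Y) - H(Y|X) = 1.5343 - 1.5101 = 0.0242
H(X) + H(Y) - H(X,Y) = 0.9950 + 1.5343 - 2.5051 = 0.0242

All forms give I(X;Y) = 0.0242 bits. ✓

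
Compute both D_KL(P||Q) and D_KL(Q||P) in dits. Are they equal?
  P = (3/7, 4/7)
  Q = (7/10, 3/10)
D_KL(P||Q) = 0.0686, D_KL(Q||P) = 0.0652

KL divergence is not symmetric: D_KL(P||Q) ≠ D_KL(Q||P) in general.

D_KL(P||Q) = 0.0686 dits
D_KL(Q||P) = 0.0652 dits

No, they are not equal!

This asymmetry is why KL divergence is not a true distance metric.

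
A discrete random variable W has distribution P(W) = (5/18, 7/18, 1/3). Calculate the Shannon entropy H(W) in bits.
1.5715 bits

Shannon entropy is H(X) = -Σ p(x) log p(x).

For P = (5/18, 7/18, 1/3):
H = -5/18 × log_2(5/18) -7/18 × log_2(7/18) -1/3 × log_2(1/3)
H = 1.5715 bits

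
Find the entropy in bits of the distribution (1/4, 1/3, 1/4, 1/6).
1.9591 bits

Shannon entropy is H(X) = -Σ p(x) log p(x).

For P = (1/4, 1/3, 1/4, 1/6):
H = -1/4 × log_2(1/4) -1/3 × log_2(1/3) -1/4 × log_2(1/4) -1/6 × log_2(1/6)
H = 1.9591 bits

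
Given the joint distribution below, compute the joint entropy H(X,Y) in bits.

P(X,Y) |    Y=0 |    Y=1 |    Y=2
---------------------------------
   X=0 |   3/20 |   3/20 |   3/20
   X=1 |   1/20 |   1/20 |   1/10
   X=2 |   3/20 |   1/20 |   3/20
3.0332 bits

Joint entropy is H(X,Y) = -Σ_{x,y} p(x,y) log p(x,y).

Summing over all non-zero entries:
H(X,Y) = -[3/20·log_2(3/20) + 3/20·log_2(3/20) + 3/20·log_2(3/20) + 1/20·log_2(1/20) + 1/20·log_2(1/20) + 1/10·log_2(1/10) + 3/20·log_2(3/20) + 1/20·log_2(1/20) + 3/20·log_2(3/20)]
H(X,Y) = 3.0332 bits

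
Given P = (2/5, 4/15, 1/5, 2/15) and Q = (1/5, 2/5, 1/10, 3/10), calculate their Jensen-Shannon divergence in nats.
0.0486 nats

Jensen-Shannon divergence is:
JSD(P||Q) = 0.5 × D_KL(P||M) + 0.5 × D_KL(Q||M)
where M = 0.5 × (P + Q) is the mixture distribution.

M = 0.5 × (2/5, 4/15, 1/5, 2/15) + 0.5 × (1/5, 2/5, 1/10, 3/10) = (3/10, 1/3, 3/20, 0.216667)

D_KL(P||M) = 0.0484 nats
D_KL(Q||M) = 0.0489 nats

JSD(P||Q) = 0.5 × 0.0484 + 0.5 × 0.0489 = 0.0486 nats

Unlike KL divergence, JSD is symmetric and bounded: 0 ≤ JSD ≤ log(2).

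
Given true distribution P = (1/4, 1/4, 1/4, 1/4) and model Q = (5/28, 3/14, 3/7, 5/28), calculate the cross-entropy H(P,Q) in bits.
2.1039 bits

Cross-entropy: H(P,Q) = -Σ p(x) log q(x)

Alternatively: H(P,Q) = H(P) + D_KL(P||Q)
H(P) = 2.0000 bits
D_KL(P||Q) = 0.1039 bits

H(P,Q) = 2.0000 + 0.1039 = 2.1039 bits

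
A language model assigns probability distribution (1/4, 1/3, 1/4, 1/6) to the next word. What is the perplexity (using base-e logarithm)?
3.8883

Perplexity is e^H (or exp(H) for natural log).

First, H = -Σ p log p = 1.3580 nats
Perplexity = e^1.3580 = 3.8883

Interpretation: The model's uncertainty is equivalent to choosing uniformly among 3.9 options.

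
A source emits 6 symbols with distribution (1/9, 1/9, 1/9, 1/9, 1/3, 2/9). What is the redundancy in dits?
0.0498 dits

Redundancy measures how far a source is from maximum entropy:
R = H_max - H(X)

Maximum entropy for 6 symbols: H_max = log_10(6) = 0.7782 dits
Actual entropy: H(X) = 0.7283 dits
Redundancy: R = 0.7782 - 0.7283 = 0.0498 dits

This redundancy represents potential for compression: the source could be compressed by 0.0498 dits per symbol.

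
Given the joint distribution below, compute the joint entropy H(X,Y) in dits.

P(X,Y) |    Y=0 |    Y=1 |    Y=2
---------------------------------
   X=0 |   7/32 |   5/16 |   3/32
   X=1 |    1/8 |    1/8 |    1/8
0.7373 dits

Joint entropy is H(X,Y) = -Σ_{x,y} p(x,y) log p(x,y).

Summing over all non-zero entries:
H(X,Y) = -[7/32·log_10(7/32) + 5/16·log_10(5/16) + 3/32·log_10(3/32) + 1/8·log_10(1/8) + 1/8·log_10(1/8) + 1/8·log_10(1/8)]
H(X,Y) = 0.7373 dits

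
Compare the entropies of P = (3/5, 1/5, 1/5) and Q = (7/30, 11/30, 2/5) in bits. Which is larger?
Q

Computing entropies in bits:
H(P) = 1.3710
H(Q) = 1.5494

Distribution Q has higher entropy.

Intuition: The distribution closer to uniform (more spread out) has higher entropy.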